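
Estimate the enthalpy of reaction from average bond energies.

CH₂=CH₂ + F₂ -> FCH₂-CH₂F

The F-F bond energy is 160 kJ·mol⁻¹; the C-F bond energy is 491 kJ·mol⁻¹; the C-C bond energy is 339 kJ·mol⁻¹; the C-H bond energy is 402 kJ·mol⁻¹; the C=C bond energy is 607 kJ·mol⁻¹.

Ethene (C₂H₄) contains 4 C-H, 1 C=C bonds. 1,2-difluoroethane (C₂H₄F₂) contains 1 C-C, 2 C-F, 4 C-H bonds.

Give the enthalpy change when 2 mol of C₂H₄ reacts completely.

ΔH = −1108 kJ

Bonds broken (reactants):
  C-H: 4 × 402 = 1608
  C=C: 1 × 607 = 607
  F-F: 1 × 160 = 160
  Σ(broken) = 2375 kJ
Bonds formed (products):
  C-C: 1 × 339 = 339
  C-F: 2 × 491 = 982
  C-H: 4 × 402 = 1608
  Σ(formed) = 2929 kJ
ΔH = Σ(broken) − Σ(formed) = 2375 − 2929 = −554 kJ
For 2× the reaction as written: 2 × (−554) = −1108 kJ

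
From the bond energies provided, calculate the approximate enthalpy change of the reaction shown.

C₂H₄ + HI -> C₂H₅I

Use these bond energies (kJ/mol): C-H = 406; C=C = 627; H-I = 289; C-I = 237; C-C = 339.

Bonds broken (reactants):
  C-H: 4 × 406 = 1624
  C=C: 1 × 627 = 627
  H-I: 1 × 289 = 289
  Σ(broken) = 2540 kJ
Bonds formed (products):
  C-C: 1 × 339 = 339
  C-H: 5 × 406 = 2030
  C-I: 1 × 237 = 237
  Σ(formed) = 2606 kJ
ΔH = Σ(broken) − Σ(formed) = 2540 − 2606 = −66 kJ

ΔH ≈ −66 kJ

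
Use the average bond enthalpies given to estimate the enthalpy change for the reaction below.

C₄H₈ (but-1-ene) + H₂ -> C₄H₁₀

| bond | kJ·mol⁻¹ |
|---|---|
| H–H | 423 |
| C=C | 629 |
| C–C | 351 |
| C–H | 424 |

ΔH ≈ −147 kJ

Bonds broken (reactants):
  C–C: 2 × 351 = 702
  C–H: 8 × 424 = 3392
  C=C: 1 × 629 = 629
  H–H: 1 × 423 = 423
  Σ(broken) = 5146 kJ
Bonds formed (products):
  C–C: 3 × 351 = 1053
  C–H: 10 × 424 = 4240
  Σ(formed) = 5293 kJ
ΔH = Σ(broken) − Σ(formed) = 5146 − 5293 = −147 kJ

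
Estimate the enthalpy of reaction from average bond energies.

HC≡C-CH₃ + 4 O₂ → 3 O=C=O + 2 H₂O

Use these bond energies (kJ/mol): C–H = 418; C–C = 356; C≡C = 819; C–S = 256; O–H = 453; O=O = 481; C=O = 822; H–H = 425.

ΔH ≈ −1973 kJ

Bonds broken (reactants):
  C≡C: 1 × 819 = 819
  C–C: 1 × 356 = 356
  C–H: 4 × 418 = 1672
  O=O: 4 × 481 = 1924
  Σ(broken) = 4771 kJ
Bonds formed (products):
  C=O: 6 × 822 = 4932
  O–H: 4 × 453 = 1812
  Σ(formed) = 6744 kJ
ΔH = Σ(broken) − Σ(formed) = 4771 − 6744 = −1973 kJ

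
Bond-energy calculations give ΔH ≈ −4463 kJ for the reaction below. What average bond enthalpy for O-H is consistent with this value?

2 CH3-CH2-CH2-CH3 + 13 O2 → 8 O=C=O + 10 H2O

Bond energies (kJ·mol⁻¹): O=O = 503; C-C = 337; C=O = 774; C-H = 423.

D(O-H) ≈ 455 kJ/mol

Let D be the O-H bond energy.
Σ(broken) = 6×337 + 20×423 + 13×503 = 17021
Σ(formed) = 16×774 + 20×D = 12384 + 20D
ΔH = Σ(broken) − Σ(formed) = (17021) − (12384 + 20D) = +4637 − 20D
Setting this equal to −4463 kJ gives 20D = 9100, so D = 455 kJ/mol.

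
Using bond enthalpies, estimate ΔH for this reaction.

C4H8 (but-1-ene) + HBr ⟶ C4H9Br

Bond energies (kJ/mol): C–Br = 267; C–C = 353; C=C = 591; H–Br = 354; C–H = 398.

Bonds broken (reactants):
  C–C: 2 × 353 = 706
  C–H: 8 × 398 = 3184
  C=C: 1 × 591 = 591
  H–Br: 1 × 354 = 354
  Σ(broken) = 4835 kJ
Bonds formed (products):
  C–Br: 1 × 267 = 267
  C–C: 3 × 353 = 1059
  C–H: 9 × 398 = 3582
  Σ(formed) = 4908 kJ
ΔH = Σ(broken) − Σ(formed) = 4835 − 4908 = −73 kJ

ΔH ≈ −73 kJ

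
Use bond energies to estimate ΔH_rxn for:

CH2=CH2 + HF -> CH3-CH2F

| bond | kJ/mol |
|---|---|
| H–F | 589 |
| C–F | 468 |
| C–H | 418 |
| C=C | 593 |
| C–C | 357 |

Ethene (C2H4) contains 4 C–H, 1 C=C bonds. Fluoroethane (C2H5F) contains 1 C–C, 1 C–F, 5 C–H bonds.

Bonds broken (reactants):
  C–H: 4 × 418 = 1672
  C=C: 1 × 593 = 593
  H–F: 1 × 589 = 589
  Σ(broken) = 2854 kJ
Bonds formed (products):
  C–C: 1 × 357 = 357
  C–F: 1 × 468 = 468
  C–H: 5 × 418 = 2090
  Σ(formed) = 2915 kJ
ΔH = Σ(broken) − Σ(formed) = 2854 − 2915 = −61 kJ

ΔH ≈ −61 kJ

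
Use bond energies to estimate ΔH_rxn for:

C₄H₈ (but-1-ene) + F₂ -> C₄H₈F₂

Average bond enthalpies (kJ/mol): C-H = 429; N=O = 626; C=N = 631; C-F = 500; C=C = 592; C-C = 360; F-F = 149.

ΔH ≈ −619 kJ

Bonds broken (reactants):
  C-C: 2 × 360 = 720
  C-H: 8 × 429 = 3432
  C=C: 1 × 592 = 592
  F-F: 1 × 149 = 149
  Σ(broken) = 4893 kJ
Bonds formed (products):
  C-C: 3 × 360 = 1080
  C-F: 2 × 500 = 1000
  C-H: 8 × 429 = 3432
  Σ(formed) = 5512 kJ
ΔH = Σ(broken) − Σ(formed) = 4893 − 5512 = −619 kJ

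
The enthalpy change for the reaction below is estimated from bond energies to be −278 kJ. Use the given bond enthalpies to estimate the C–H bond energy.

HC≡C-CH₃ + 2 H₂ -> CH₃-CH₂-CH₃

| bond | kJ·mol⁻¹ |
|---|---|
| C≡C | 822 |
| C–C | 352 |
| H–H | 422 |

D(C–H) ≈ 398 kJ/mol

Let D be the C–H bond energy.
Σ(broken) = 1×822 + 1×352 + 4×D + 2×422 = 2018 + 4D
Σ(formed) = 2×352 + 8×D = 704 + 8D
ΔH = Σ(broken) − Σ(formed) = (2018 + 4D) − (704 + 8D) = +1314 − 4D
Setting this equal to −278 kJ gives 4D = 1592, so D = 398 kJ/mol.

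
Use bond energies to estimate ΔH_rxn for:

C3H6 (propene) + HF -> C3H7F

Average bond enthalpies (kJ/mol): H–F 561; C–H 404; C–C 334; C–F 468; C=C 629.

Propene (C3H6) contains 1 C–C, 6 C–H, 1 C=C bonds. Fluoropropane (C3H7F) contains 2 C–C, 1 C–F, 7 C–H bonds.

Bonds broken (reactants):
  C–C: 1 × 334 = 334
  C–H: 6 × 404 = 2424
  C=C: 1 × 629 = 629
  H–F: 1 × 561 = 561
  Σ(broken) = 3948 kJ
Bonds formed (products):
  C–C: 2 × 334 = 668
  C–F: 1 × 468 = 468
  C–H: 7 × 404 = 2828
  Σ(formed) = 3964 kJ
ΔH = Σ(broken) − Σ(formed) = 3948 − 3964 = −16 kJ

ΔH ≈ −16 kJ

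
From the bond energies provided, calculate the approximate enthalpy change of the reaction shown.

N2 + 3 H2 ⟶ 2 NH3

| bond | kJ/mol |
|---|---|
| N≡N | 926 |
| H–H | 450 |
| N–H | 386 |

Bonds broken (reactants):
  H–H: 3 × 450 = 1350
  N≡N: 1 × 926 = 926
  Σ(broken) = 2276 kJ
Bonds formed (products):
  N–H: 6 × 386 = 2316
  Σ(formed) = 2316 kJ
ΔH = Σ(broken) − Σ(formed) = 2276 − 2316 = −40 kJ

ΔH ≈ −40 kJ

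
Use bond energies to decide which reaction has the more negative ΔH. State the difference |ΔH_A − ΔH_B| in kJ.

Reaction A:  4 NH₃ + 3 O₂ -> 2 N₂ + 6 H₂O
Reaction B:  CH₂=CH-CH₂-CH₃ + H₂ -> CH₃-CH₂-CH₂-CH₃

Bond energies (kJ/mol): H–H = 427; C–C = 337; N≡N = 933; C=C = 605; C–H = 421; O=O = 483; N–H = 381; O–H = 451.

Reaction A, by 1110 kJ

Reaction A:
  Bonds broken (reactants):
    N–H: 12 × 381 = 4572
    O=O: 3 × 483 = 1449
    Σ(broken) = 6021 kJ
  Bonds formed (products):
    N≡N: 2 × 933 = 1866
    O–H: 12 × 451 = 5412
    Σ(formed) = 7278 kJ
  ΔH_A = 6021 − 7278 = −1257 kJ
Reaction B:
  Bonds broken (reactants):
    C–C: 2 × 337 = 674
    C–H: 8 × 421 = 3368
    C=C: 1 × 605 = 605
    H–H: 1 × 427 = 427
    Σ(broken) = 5074 kJ
  Bonds formed (products):
    C–C: 3 × 337 = 1011
    C–H: 10 × 421 = 4210
    Σ(formed) = 5221 kJ
  ΔH_B = 5074 − 5221 = −147 kJ
ΔH_A − ΔH_B = −1110 kJ, so reaction A has the more negative ΔH; |ΔH_A − ΔH_B| = 1110 kJ.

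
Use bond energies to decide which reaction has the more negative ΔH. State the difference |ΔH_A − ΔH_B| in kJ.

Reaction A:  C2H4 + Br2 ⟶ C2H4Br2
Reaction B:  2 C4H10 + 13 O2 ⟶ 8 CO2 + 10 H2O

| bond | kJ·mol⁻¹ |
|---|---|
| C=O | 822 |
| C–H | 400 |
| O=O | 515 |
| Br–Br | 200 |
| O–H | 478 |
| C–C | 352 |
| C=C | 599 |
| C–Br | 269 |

Reaction B, by 5814 kJ

Reaction A:
  Bonds broken (reactants):
    Br–Br: 1 × 200 = 200
    C–H: 4 × 400 = 1600
    C=C: 1 × 599 = 599
    Σ(broken) = 2399 kJ
  Bonds formed (products):
    C–Br: 2 × 269 = 538
    C–C: 1 × 352 = 352
    C–H: 4 × 400 = 1600
    Σ(formed) = 2490 kJ
  ΔH_A = 2399 − 2490 = −91 kJ
Reaction B:
  Bonds broken (reactants):
    C–C: 6 × 352 = 2112
    C–H: 20 × 400 = 8000
    O=O: 13 × 515 = 6695
    Σ(broken) = 16807 kJ
  Bonds formed (products):
    C=O: 16 × 822 = 13152
    O–H: 20 × 478 = 9560
    Σ(formed) = 22712 kJ
  ΔH_B = 16807 − 22712 = −5905 kJ
ΔH_A − ΔH_B = +5814 kJ, so reaction B has the more negative ΔH; |ΔH_A − ΔH_B| = 5814 kJ.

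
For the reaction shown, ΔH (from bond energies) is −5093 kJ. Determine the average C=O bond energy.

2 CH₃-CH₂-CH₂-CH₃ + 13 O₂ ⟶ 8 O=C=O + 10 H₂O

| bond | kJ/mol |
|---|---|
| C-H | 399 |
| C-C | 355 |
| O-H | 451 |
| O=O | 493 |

D(C=O) ≈ 787 kJ/mol

Let D be the C=O bond energy.
Σ(broken) = 6×355 + 20×399 + 13×493 = 16519
Σ(formed) = 16×D + 20×451 = 9020 + 16D
ΔH = Σ(broken) − Σ(formed) = (16519) − (9020 + 16D) = +7499 − 16D
Setting this equal to −5093 kJ gives 16D = 12592, so D = 787 kJ/mol.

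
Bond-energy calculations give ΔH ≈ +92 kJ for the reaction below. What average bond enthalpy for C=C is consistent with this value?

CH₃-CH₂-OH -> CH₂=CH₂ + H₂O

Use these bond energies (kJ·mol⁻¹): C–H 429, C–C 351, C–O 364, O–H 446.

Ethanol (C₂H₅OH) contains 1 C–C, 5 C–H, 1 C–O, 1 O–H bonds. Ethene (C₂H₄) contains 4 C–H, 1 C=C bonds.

Let D be the C=C bond energy.
Σ(broken) = 1×351 + 5×429 + 1×364 + 1×446 = 3306
Σ(formed) = 4×429 + 1×D + 2×446 = 2608 + D
ΔH = Σ(broken) − Σ(formed) = (3306) − (2608 + D) = +698 − D
Setting this equal to +92 kJ gives D = 606 kJ/mol.

D(C=C) ≈ 606 kJ/mol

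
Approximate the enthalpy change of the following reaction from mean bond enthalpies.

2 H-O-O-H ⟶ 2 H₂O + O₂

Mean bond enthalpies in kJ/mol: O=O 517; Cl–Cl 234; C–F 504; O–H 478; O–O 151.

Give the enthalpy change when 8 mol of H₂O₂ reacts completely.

Bonds broken (reactants):
  O–H: 4 × 478 = 1912
  O–O: 2 × 151 = 302
  Σ(broken) = 2214 kJ
Bonds formed (products):
  O–H: 4 × 478 = 1912
  O=O: 1 × 517 = 517
  Σ(formed) = 2429 kJ
ΔH = Σ(broken) − Σ(formed) = 2214 − 2429 = −215 kJ
For 4× the reaction as written: 4 × (−215) = −860 kJ

ΔH = −860 kJ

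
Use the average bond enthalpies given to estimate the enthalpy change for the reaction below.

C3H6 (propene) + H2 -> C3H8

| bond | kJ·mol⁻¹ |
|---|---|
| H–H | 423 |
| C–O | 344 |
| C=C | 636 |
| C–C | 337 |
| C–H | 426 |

Bonds broken (reactants):
  C–C: 1 × 337 = 337
  C–H: 6 × 426 = 2556
  C=C: 1 × 636 = 636
  H–H: 1 × 423 = 423
  Σ(broken) = 3952 kJ
Bonds formed (products):
  C–C: 2 × 337 = 674
  C–H: 8 × 426 = 3408
  Σ(formed) = 4082 kJ
ΔH = Σ(broken) − Σ(formed) = 3952 − 4082 = −130 kJ

ΔH ≈ −130 kJ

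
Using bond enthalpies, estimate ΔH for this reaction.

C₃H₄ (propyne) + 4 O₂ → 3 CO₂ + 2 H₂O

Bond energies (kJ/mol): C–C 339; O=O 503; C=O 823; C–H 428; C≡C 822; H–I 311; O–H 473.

Bonds broken (reactants):
  C≡C: 1 × 822 = 822
  C–C: 1 × 339 = 339
  C–H: 4 × 428 = 1712
  O=O: 4 × 503 = 2012
  Σ(broken) = 4885 kJ
Bonds formed (products):
  C=O: 6 × 823 = 4938
  O–H: 4 × 473 = 1892
  Σ(formed) = 6830 kJ
ΔH = Σ(broken) − Σ(formed) = 4885 − 6830 = −1945 kJ

ΔH ≈ −1945 kJ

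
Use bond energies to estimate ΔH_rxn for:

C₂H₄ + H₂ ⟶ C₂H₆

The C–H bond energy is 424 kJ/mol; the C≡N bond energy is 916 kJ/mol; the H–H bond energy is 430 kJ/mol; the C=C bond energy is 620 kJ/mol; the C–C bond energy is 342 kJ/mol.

Bonds broken (reactants):
  C–H: 4 × 424 = 1696
  C=C: 1 × 620 = 620
  H–H: 1 × 430 = 430
  Σ(broken) = 2746 kJ
Bonds formed (products):
  C–C: 1 × 342 = 342
  C–H: 6 × 424 = 2544
  Σ(formed) = 2886 kJ
ΔH = Σ(broken) − Σ(formed) = 2746 − 2886 = −140 kJ

ΔH ≈ −140 kJ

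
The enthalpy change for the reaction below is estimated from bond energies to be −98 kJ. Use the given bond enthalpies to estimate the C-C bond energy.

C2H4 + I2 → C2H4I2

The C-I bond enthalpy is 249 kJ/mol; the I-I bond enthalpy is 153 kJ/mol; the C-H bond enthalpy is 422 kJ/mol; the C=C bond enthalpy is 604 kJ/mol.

D(C-C) ≈ 357 kJ/mol

Let D be the C-C bond energy.
Σ(broken) = 4×422 + 1×604 + 1×153 = 2445
Σ(formed) = 1×D + 4×422 + 2×249 = 2186 + D
ΔH = Σ(broken) − Σ(formed) = (2445) − (2186 + D) = +259 − D
Setting this equal to −98 kJ gives D = 357 kJ/mol.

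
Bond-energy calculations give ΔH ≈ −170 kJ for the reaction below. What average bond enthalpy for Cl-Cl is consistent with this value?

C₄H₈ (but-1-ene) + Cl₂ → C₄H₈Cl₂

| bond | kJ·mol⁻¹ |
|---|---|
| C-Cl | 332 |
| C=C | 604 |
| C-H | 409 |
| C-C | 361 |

Let D be the Cl-Cl bond energy.
Σ(broken) = 2×361 + 8×409 + 1×604 + 1×D = 4598 + D
Σ(formed) = 3×361 + 2×332 + 8×409 = 5019
ΔH = Σ(broken) − Σ(formed) = (4598 + D) − (5019) = −421 + D
Setting this equal to −170 kJ gives D = 251 kJ/mol.

D(Cl-Cl) ≈ 251 kJ/mol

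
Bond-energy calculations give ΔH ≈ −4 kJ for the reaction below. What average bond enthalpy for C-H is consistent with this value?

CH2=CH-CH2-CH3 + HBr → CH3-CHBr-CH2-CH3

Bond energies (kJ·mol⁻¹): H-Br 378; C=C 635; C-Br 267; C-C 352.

D(C-H) ≈ 398 kJ/mol

Let D be the C-H bond energy.
Σ(broken) = 2×352 + 8×D + 1×635 + 1×378 = 1717 + 8D
Σ(formed) = 1×267 + 3×352 + 9×D = 1323 + 9D
ΔH = Σ(broken) − Σ(formed) = (1717 + 8D) − (1323 + 9D) = +394 − D
Setting this equal to −4 kJ gives D = 398 kJ/mol.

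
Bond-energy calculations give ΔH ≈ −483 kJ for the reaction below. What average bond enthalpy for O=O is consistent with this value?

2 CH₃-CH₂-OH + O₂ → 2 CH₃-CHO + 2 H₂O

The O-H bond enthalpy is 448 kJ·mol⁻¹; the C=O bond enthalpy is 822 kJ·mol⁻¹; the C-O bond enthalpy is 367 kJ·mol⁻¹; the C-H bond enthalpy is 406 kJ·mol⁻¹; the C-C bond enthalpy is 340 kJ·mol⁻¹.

D(O=O) ≈ 511 kJ/mol

Let D be the O=O bond energy.
Σ(broken) = 2×340 + 10×406 + 2×367 + 2×448 + 1×D = 6370 + D
Σ(formed) = 2×340 + 8×406 + 2×822 + 4×448 = 7364
ΔH = Σ(broken) − Σ(formed) = (6370 + D) − (7364) = −994 + D
Setting this equal to −483 kJ gives D = 511 kJ/mol.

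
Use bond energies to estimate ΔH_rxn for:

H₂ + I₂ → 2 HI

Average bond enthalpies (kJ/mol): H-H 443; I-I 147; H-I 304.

Bonds broken (reactants):
  H-H: 1 × 443 = 443
  I-I: 1 × 147 = 147
  Σ(broken) = 590 kJ
Bonds formed (products):
  H-I: 2 × 304 = 608
  Σ(formed) = 608 kJ
ΔH = Σ(broken) − Σ(formed) = 590 − 608 = −18 kJ

ΔH ≈ −18 kJ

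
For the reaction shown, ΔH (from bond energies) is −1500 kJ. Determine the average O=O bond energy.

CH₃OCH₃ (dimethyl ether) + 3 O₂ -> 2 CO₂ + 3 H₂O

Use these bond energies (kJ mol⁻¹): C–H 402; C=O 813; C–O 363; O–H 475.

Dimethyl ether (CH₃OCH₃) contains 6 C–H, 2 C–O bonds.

Let D be the O=O bond energy.
Σ(broken) = 6×402 + 2×363 + 3×D = 3138 + 3D
Σ(formed) = 4×813 + 6×475 = 6102
ΔH = Σ(broken) − Σ(formed) = (3138 + 3D) − (6102) = −2964 + 3D
Setting this equal to −1500 kJ gives 3D = 1464, so D = 488 kJ/mol.

D(O=O) ≈ 488 kJ/mol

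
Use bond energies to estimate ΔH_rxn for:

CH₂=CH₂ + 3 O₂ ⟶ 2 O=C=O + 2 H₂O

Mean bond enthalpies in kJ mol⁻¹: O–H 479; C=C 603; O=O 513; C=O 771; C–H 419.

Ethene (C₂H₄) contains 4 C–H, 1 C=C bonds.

Bonds broken (reactants):
  C–H: 4 × 419 = 1676
  C=C: 1 × 603 = 603
  O=O: 3 × 513 = 1539
  Σ(broken) = 3818 kJ
Bonds formed (products):
  C=O: 4 × 771 = 3084
  O–H: 4 × 479 = 1916
  Σ(formed) = 5000 kJ
ΔH = Σ(broken) − Σ(formed) = 3818 − 5000 = −1182 kJ

ΔH ≈ −1182 kJ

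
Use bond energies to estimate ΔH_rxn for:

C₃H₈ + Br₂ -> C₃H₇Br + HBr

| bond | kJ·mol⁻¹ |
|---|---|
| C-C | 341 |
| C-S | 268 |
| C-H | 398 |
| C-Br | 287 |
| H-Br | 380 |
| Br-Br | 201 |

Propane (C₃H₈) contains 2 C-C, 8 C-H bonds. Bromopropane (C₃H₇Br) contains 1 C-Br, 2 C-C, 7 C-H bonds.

Bonds broken (reactants):
  Br-Br: 1 × 201 = 201
  C-C: 2 × 341 = 682
  C-H: 8 × 398 = 3184
  Σ(broken) = 4067 kJ
Bonds formed (products):
  C-Br: 1 × 287 = 287
  C-C: 2 × 341 = 682
  C-H: 7 × 398 = 2786
  H-Br: 1 × 380 = 380
  Σ(formed) = 4135 kJ
ΔH = Σ(broken) − Σ(formed) = 4067 − 4135 = −68 kJ

ΔH ≈ −68 kJ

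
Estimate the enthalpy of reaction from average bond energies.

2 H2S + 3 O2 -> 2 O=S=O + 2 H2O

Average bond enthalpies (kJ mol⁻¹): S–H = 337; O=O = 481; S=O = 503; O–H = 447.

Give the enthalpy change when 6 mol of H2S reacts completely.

Bonds broken (reactants):
  O=O: 3 × 481 = 1443
  S–H: 4 × 337 = 1348
  Σ(broken) = 2791 kJ
Bonds formed (products):
  O–H: 4 × 447 = 1788
  S=O: 4 × 503 = 2012
  Σ(formed) = 3800 kJ
ΔH = Σ(broken) − Σ(formed) = 2791 − 3800 = −1009 kJ
For 3× the reaction as written: 3 × (−1009) = −3027 kJ

ΔH = −3027 kJ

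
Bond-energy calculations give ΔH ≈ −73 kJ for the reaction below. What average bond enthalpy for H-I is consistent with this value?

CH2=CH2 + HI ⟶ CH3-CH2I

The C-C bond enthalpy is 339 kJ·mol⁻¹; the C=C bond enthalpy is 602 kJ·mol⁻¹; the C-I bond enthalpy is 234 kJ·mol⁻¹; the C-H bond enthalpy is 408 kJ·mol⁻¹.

D(H-I) ≈ 306 kJ/mol

Let D be the H-I bond energy.
Σ(broken) = 4×408 + 1×602 + 1×D = 2234 + D
Σ(formed) = 1×339 + 5×408 + 1×234 = 2613
ΔH = Σ(broken) − Σ(formed) = (2234 + D) − (2613) = −379 + D
Setting this equal to −73 kJ gives D = 306 kJ/mol.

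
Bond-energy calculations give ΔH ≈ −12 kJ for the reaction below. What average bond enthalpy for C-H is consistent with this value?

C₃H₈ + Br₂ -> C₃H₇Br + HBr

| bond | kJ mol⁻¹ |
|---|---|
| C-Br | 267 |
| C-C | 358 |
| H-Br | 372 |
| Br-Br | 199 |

Let D be the C-H bond energy.
Σ(broken) = 1×199 + 2×358 + 8×D = 915 + 8D
Σ(formed) = 1×267 + 2×358 + 7×D + 1×372 = 1355 + 7D
ΔH = Σ(broken) − Σ(formed) = (915 + 8D) − (1355 + 7D) = −440 + D
Setting this equal to −12 kJ gives D = 428 kJ/mol.

D(C-H) ≈ 428 kJ/mol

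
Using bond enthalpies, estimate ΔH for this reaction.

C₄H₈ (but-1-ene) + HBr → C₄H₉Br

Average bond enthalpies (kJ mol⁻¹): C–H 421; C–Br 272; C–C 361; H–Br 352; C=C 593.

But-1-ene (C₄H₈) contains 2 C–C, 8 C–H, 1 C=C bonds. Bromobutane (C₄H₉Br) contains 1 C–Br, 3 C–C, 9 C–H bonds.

ΔH ≈ −109 kJ

Bonds broken (reactants):
  C–C: 2 × 361 = 722
  C–H: 8 × 421 = 3368
  C=C: 1 × 593 = 593
  H–Br: 1 × 352 = 352
  Σ(broken) = 5035 kJ
Bonds formed (products):
  C–Br: 1 × 272 = 272
  C–C: 3 × 361 = 1083
  C–H: 9 × 421 = 3789
  Σ(formed) = 5144 kJ
ΔH = Σ(broken) − Σ(formed) = 5035 − 5144 = −109 kJ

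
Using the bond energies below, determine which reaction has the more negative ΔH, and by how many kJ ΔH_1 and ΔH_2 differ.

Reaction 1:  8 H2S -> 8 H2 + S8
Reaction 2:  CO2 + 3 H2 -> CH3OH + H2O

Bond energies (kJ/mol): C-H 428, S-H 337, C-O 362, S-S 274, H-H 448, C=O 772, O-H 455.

Reaction 1:
  Bonds broken (reactants):
    S-H: 16 × 337 = 5392
    Σ(broken) = 5392 kJ
  Bonds formed (products):
    H-H: 8 × 448 = 3584
    S-S: 8 × 274 = 2192
    Σ(formed) = 5776 kJ
  ΔH_1 = 5392 − 5776 = −384 kJ
Reaction 2:
  Bonds broken (reactants):
    C=O: 2 × 772 = 1544
    H-H: 3 × 448 = 1344
    Σ(broken) = 2888 kJ
  Bonds formed (products):
    C-H: 3 × 428 = 1284
    C-O: 1 × 362 = 362
    O-H: 3 × 455 = 1365
    Σ(formed) = 3011 kJ
  ΔH_2 = 2888 − 3011 = −123 kJ
ΔH_1 − ΔH_2 = −261 kJ, so reaction 1 has the more negative ΔH; |ΔH_1 − ΔH_2| = 261 kJ.

Reaction 1, by 261 kJ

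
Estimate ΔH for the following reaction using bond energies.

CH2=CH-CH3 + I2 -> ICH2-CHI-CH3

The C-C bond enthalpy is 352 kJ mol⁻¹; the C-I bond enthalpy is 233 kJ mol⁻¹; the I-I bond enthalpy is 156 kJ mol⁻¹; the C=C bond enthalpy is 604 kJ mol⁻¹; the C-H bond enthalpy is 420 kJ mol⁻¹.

Bonds broken (reactants):
  C-C: 1 × 352 = 352
  C-H: 6 × 420 = 2520
  C=C: 1 × 604 = 604
  I-I: 1 × 156 = 156
  Σ(broken) = 3632 kJ
Bonds formed (products):
  C-C: 2 × 352 = 704
  C-H: 6 × 420 = 2520
  C-I: 2 × 233 = 466
  Σ(formed) = 3690 kJ
ΔH = Σ(broken) − Σ(formed) = 3632 − 3690 = −58 kJ

ΔH ≈ −58 kJ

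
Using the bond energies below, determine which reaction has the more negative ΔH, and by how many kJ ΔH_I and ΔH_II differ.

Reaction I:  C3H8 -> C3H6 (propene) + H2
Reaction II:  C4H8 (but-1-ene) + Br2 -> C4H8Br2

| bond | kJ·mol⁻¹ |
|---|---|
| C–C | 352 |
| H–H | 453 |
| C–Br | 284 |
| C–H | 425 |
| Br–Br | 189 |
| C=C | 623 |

Reaction I:
  Bonds broken (reactants):
    C–C: 2 × 352 = 704
    C–H: 8 × 425 = 3400
    Σ(broken) = 4104 kJ
  Bonds formed (products):
    C–C: 1 × 352 = 352
    C–H: 6 × 425 = 2550
    C=C: 1 × 623 = 623
    H–H: 1 × 453 = 453
    Σ(formed) = 3978 kJ
  ΔH_I = 4104 − 3978 = +126 kJ
Reaction II:
  Bonds broken (reactants):
    Br–Br: 1 × 189 = 189
    C–C: 2 × 352 = 704
    C–H: 8 × 425 = 3400
    C=C: 1 × 623 = 623
    Σ(broken) = 4916 kJ
  Bonds formed (products):
    C–Br: 2 × 284 = 568
    C–C: 3 × 352 = 1056
    C–H: 8 × 425 = 3400
    Σ(formed) = 5024 kJ
  ΔH_II = 4916 − 5024 = −108 kJ
ΔH_I − ΔH_II = +234 kJ, so reaction II has the more negative ΔH; |ΔH_I − ΔH_II| = 234 kJ.

Reaction II, by 234 kJ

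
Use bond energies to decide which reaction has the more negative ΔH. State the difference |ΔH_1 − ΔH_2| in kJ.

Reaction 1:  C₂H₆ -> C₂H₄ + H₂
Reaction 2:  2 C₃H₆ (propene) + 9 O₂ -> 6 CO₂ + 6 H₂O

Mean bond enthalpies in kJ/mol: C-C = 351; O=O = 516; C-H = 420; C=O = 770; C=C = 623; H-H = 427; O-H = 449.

Reaction 1:
  Bonds broken (reactants):
    C-C: 1 × 351 = 351
    C-H: 6 × 420 = 2520
    Σ(broken) = 2871 kJ
  Bonds formed (products):
    C-H: 4 × 420 = 1680
    C=C: 1 × 623 = 623
    H-H: 1 × 427 = 427
    Σ(formed) = 2730 kJ
  ΔH_1 = 2871 − 2730 = +141 kJ
Reaction 2:
  Bonds broken (reactants):
    C-C: 2 × 351 = 702
    C-H: 12 × 420 = 5040
    C=C: 2 × 623 = 1246
    O=O: 9 × 516 = 4644
    Σ(broken) = 11632 kJ
  Bonds formed (products):
    C=O: 12 × 770 = 9240
    O-H: 12 × 449 = 5388
    Σ(formed) = 14628 kJ
  ΔH_2 = 11632 − 14628 = −2996 kJ
ΔH_1 − ΔH_2 = +3137 kJ, so reaction 2 has the more negative ΔH; |ΔH_1 − ΔH_2| = 3137 kJ.

Reaction 2, by 3137 kJ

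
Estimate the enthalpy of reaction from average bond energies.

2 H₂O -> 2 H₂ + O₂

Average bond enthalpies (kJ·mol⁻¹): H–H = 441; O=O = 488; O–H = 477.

ΔH ≈ +538 kJ

Bonds broken (reactants):
  O–H: 4 × 477 = 1908
  Σ(broken) = 1908 kJ
Bonds formed (products):
  H–H: 2 × 441 = 882
  O=O: 1 × 488 = 488
  Σ(formed) = 1370 kJ
ΔH = Σ(broken) − Σ(formed) = 1908 − 1370 = +538 kJ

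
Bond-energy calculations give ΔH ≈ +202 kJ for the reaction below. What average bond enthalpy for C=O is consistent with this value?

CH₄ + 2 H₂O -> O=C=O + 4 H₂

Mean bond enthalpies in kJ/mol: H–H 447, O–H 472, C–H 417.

Let D be the C=O bond energy.
Σ(broken) = 4×417 + 4×472 = 3556
Σ(formed) = 2×D + 4×447 = 1788 + 2D
ΔH = Σ(broken) − Σ(formed) = (3556) − (1788 + 2D) = +1768 − 2D
Setting this equal to +202 kJ gives 2D = 1566, so D = 783 kJ/mol.

D(C=O) ≈ 783 kJ/mol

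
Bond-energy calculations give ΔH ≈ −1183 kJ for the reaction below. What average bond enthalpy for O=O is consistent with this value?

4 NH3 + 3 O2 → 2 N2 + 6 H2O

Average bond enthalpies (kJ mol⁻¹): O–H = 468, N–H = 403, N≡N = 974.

D(O=O) ≈ 515 kJ/mol

Let D be the O=O bond energy.
Σ(broken) = 12×403 + 3×D = 4836 + 3D
Σ(formed) = 2×974 + 12×468 = 7564
ΔH = Σ(broken) − Σ(formed) = (4836 + 3D) − (7564) = −2728 + 3D
Setting this equal to −1183 kJ gives 3D = 1545, so D = 515 kJ/mol.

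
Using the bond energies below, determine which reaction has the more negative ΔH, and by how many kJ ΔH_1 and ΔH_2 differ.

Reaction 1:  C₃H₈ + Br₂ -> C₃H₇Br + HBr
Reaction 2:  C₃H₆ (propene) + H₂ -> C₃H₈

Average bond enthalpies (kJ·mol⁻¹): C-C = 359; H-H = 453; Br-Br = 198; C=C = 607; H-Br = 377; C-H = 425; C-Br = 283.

Reaction 1:
  Bonds broken (reactants):
    Br-Br: 1 × 198 = 198
    C-C: 2 × 359 = 718
    C-H: 8 × 425 = 3400
    Σ(broken) = 4316 kJ
  Bonds formed (products):
    C-Br: 1 × 283 = 283
    C-C: 2 × 359 = 718
    C-H: 7 × 425 = 2975
    H-Br: 1 × 377 = 377
    Σ(formed) = 4353 kJ
  ΔH_1 = 4316 − 4353 = −37 kJ
Reaction 2:
  Bonds broken (reactants):
    C-C: 1 × 359 = 359
    C-H: 6 × 425 = 2550
    C=C: 1 × 607 = 607
    H-H: 1 × 453 = 453
    Σ(broken) = 3969 kJ
  Bonds formed (products):
    C-C: 2 × 359 = 718
    C-H: 8 × 425 = 3400
    Σ(formed) = 4118 kJ
  ΔH_2 = 3969 − 4118 = −149 kJ
ΔH_1 − ΔH_2 = +112 kJ, so reaction 2 has the more negative ΔH; |ΔH_1 − ΔH_2| = 112 kJ.

Reaction 2, by 112 kJ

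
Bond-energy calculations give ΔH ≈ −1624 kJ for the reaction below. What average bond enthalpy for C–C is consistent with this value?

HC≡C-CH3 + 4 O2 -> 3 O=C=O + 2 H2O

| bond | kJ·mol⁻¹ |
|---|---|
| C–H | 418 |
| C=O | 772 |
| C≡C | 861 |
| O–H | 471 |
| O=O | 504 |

Let D be the C–C bond energy.
Σ(broken) = 1×861 + 1×D + 4×418 + 4×504 = 4549 + D
Σ(formed) = 6×772 + 4×471 = 6516
ΔH = Σ(broken) − Σ(formed) = (4549 + D) − (6516) = −1967 + D
Setting this equal to −1624 kJ gives D = 343 kJ/mol.

D(C–C) ≈ 343 kJ/mol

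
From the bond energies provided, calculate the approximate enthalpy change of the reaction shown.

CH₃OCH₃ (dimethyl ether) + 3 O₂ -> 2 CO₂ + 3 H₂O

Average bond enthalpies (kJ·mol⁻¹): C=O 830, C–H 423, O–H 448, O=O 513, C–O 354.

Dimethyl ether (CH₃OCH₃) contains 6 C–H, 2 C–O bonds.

ΔH ≈ −1223 kJ

Bonds broken (reactants):
  C–H: 6 × 423 = 2538
  C–O: 2 × 354 = 708
  O=O: 3 × 513 = 1539
  Σ(broken) = 4785 kJ
Bonds formed (products):
  C=O: 4 × 830 = 3320
  O–H: 6 × 448 = 2688
  Σ(formed) = 6008 kJ
ΔH = Σ(broken) − Σ(formed) = 4785 − 6008 = −1223 kJ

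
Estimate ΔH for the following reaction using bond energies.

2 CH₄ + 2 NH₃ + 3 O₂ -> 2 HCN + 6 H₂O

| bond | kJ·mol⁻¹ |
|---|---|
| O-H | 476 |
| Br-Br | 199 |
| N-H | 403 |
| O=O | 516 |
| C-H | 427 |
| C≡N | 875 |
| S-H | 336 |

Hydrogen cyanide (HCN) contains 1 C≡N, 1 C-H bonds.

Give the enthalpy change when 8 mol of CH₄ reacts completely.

ΔH = −3736 kJ

Bonds broken (reactants):
  C-H: 8 × 427 = 3416
  N-H: 6 × 403 = 2418
  O=O: 3 × 516 = 1548
  Σ(broken) = 7382 kJ
Bonds formed (products):
  C≡N: 2 × 875 = 1750
  C-H: 2 × 427 = 854
  O-H: 12 × 476 = 5712
  Σ(formed) = 8316 kJ
ΔH = Σ(broken) − Σ(formed) = 7382 − 8316 = −934 kJ
For 4× the reaction as written: 4 × (−934) = −3736 kJ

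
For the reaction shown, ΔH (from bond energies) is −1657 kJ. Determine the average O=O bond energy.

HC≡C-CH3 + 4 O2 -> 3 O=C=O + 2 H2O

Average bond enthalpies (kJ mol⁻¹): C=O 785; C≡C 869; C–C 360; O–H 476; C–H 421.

Let D be the O=O bond energy.
Σ(broken) = 1×869 + 1×360 + 4×421 + 4×D = 2913 + 4D
Σ(formed) = 6×785 + 4×476 = 6614
ΔH = Σ(broken) − Σ(formed) = (2913 + 4D) − (6614) = −3701 + 4D
Setting this equal to −1657 kJ gives 4D = 2044, so D = 511 kJ/mol.

D(O=O) ≈ 511 kJ/mol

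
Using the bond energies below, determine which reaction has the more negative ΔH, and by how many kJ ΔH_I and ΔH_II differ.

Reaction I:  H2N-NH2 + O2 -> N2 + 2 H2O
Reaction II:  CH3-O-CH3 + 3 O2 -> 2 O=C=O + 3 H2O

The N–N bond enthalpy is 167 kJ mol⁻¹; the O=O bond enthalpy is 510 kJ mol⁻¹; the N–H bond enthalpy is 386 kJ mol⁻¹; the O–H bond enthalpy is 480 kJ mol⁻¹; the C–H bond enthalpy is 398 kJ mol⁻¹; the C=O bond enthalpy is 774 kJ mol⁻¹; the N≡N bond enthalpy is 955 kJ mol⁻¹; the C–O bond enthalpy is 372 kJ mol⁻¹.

Reaction II, by 660 kJ

Reaction I:
  Bonds broken (reactants):
    N–H: 4 × 386 = 1544
    N–N: 1 × 167 = 167
    O=O: 1 × 510 = 510
    Σ(broken) = 2221 kJ
  Bonds formed (products):
    N≡N: 1 × 955 = 955
    O–H: 4 × 480 = 1920
    Σ(formed) = 2875 kJ
  ΔH_I = 2221 − 2875 = −654 kJ
Reaction II:
  Bonds broken (reactants):
    C–H: 6 × 398 = 2388
    C–O: 2 × 372 = 744
    O=O: 3 × 510 = 1530
    Σ(broken) = 4662 kJ
  Bonds formed (products):
    C=O: 4 × 774 = 3096
    O–H: 6 × 480 = 2880
    Σ(formed) = 5976 kJ
  ΔH_II = 4662 − 5976 = −1314 kJ
ΔH_I − ΔH_II = +660 kJ, so reaction II has the more negative ΔH; |ΔH_I − ΔH_II| = 660 kJ.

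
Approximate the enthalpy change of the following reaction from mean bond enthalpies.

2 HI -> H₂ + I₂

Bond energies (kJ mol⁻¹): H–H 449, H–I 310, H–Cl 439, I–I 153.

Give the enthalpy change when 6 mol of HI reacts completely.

ΔH = +54 kJ

Bonds broken (reactants):
  H–I: 2 × 310 = 620
  Σ(broken) = 620 kJ
Bonds formed (products):
  H–H: 1 × 449 = 449
  I–I: 1 × 153 = 153
  Σ(formed) = 602 kJ
ΔH = Σ(broken) − Σ(formed) = 620 − 602 = +18 kJ
For 3× the reaction as written: 3 × (+18) = +54 kJ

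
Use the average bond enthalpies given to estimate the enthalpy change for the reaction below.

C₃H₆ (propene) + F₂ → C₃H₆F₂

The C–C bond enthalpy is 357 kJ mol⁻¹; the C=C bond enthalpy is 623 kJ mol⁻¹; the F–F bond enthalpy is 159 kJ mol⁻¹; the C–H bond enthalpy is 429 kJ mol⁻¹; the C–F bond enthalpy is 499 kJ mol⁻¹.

ΔH ≈ −573 kJ

Bonds broken (reactants):
  C–C: 1 × 357 = 357
  C–H: 6 × 429 = 2574
  C=C: 1 × 623 = 623
  F–F: 1 × 159 = 159
  Σ(broken) = 3713 kJ
Bonds formed (products):
  C–C: 2 × 357 = 714
  C–F: 2 × 499 = 998
  C–H: 6 × 429 = 2574
  Σ(formed) = 4286 kJ
ΔH = Σ(broken) − Σ(formed) = 3713 − 4286 = −573 kJ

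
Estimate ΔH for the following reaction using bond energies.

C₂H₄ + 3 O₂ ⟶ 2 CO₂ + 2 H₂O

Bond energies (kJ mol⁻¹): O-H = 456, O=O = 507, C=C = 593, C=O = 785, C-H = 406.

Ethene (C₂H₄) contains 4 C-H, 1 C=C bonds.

Bonds broken (reactants):
  C-H: 4 × 406 = 1624
  C=C: 1 × 593 = 593
  O=O: 3 × 507 = 1521
  Σ(broken) = 3738 kJ
Bonds formed (products):
  C=O: 4 × 785 = 3140
  O-H: 4 × 456 = 1824
  Σ(formed) = 4964 kJ
ΔH = Σ(broken) − Σ(formed) = 3738 − 4964 = −1226 kJ

ΔH ≈ −1226 kJ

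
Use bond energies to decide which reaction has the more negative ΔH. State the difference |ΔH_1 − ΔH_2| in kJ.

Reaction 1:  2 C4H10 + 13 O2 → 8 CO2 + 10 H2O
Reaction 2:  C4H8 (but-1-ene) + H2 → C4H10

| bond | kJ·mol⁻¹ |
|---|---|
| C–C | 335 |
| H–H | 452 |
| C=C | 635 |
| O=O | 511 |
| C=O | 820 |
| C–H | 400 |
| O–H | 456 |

Reaction 1:
  Bonds broken (reactants):
    C–C: 6 × 335 = 2010
    C–H: 20 × 400 = 8000
    O=O: 13 × 511 = 6643
    Σ(broken) = 16653 kJ
  Bonds formed (products):
    C=O: 16 × 820 = 13120
    O–H: 20 × 456 = 9120
    Σ(formed) = 22240 kJ
  ΔH_1 = 16653 − 22240 = −5587 kJ
Reaction 2:
  Bonds broken (reactants):
    C–C: 2 × 335 = 670
    C–H: 8 × 400 = 3200
    C=C: 1 × 635 = 635
    H–H: 1 × 452 = 452
    Σ(broken) = 4957 kJ
  Bonds formed (products):
    C–C: 3 × 335 = 1005
    C–H: 10 × 400 = 4000
    Σ(formed) = 5005 kJ
  ΔH_2 = 4957 − 5005 = −48 kJ
ΔH_1 − ΔH_2 = −5539 kJ, so reaction 1 has the more negative ΔH; |ΔH_1 − ΔH_2| = 5539 kJ.

Reaction 1, by 5539 kJ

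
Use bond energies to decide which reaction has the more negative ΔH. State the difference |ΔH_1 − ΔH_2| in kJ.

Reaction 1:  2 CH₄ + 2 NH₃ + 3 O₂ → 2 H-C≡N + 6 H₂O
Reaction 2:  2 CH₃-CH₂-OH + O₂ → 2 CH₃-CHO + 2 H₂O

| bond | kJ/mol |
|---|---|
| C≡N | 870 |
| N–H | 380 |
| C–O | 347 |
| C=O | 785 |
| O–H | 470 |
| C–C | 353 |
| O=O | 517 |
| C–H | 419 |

Reaction 1, by 574 kJ

Reaction 1:
  Bonds broken (reactants):
    C–H: 8 × 419 = 3352
    N–H: 6 × 380 = 2280
    O=O: 3 × 517 = 1551
    Σ(broken) = 7183 kJ
  Bonds formed (products):
    C≡N: 2 × 870 = 1740
    C–H: 2 × 419 = 838
    O–H: 12 × 470 = 5640
    Σ(formed) = 8218 kJ
  ΔH_1 = 7183 − 8218 = −1035 kJ
Reaction 2:
  Bonds broken (reactants):
    C–C: 2 × 353 = 706
    C–H: 10 × 419 = 4190
    C–O: 2 × 347 = 694
    O–H: 2 × 470 = 940
    O=O: 1 × 517 = 517
    Σ(broken) = 7047 kJ
  Bonds formed (products):
    C–C: 2 × 353 = 706
    C–H: 8 × 419 = 3352
    C=O: 2 × 785 = 1570
    O–H: 4 × 470 = 1880
    Σ(formed) = 7508 kJ
  ΔH_2 = 7047 − 7508 = −461 kJ
ΔH_1 − ΔH_2 = −574 kJ, so reaction 1 has the more negative ΔH; |ΔH_1 − ΔH_2| = 574 kJ.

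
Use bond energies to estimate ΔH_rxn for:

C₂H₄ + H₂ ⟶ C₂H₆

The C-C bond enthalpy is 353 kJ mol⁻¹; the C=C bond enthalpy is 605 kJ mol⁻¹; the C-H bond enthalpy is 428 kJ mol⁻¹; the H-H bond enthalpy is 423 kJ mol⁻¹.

ΔH ≈ −181 kJ

Bonds broken (reactants):
  C-H: 4 × 428 = 1712
  C=C: 1 × 605 = 605
  H-H: 1 × 423 = 423
  Σ(broken) = 2740 kJ
Bonds formed (products):
  C-C: 1 × 353 = 353
  C-H: 6 × 428 = 2568
  Σ(formed) = 2921 kJ
ΔH = Σ(broken) − Σ(formed) = 2740 − 2921 = −181 kJ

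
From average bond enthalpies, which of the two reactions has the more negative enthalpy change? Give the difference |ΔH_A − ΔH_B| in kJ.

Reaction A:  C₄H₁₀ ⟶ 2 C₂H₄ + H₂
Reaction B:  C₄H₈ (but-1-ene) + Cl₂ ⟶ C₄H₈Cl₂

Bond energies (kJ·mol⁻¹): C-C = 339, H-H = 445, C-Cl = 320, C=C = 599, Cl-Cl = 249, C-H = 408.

Reaction B, by 321 kJ

Reaction A:
  Bonds broken (reactants):
    C-C: 3 × 339 = 1017
    C-H: 10 × 408 = 4080
    Σ(broken) = 5097 kJ
  Bonds formed (products):
    C-H: 8 × 408 = 3264
    C=C: 2 × 599 = 1198
    H-H: 1 × 445 = 445
    Σ(formed) = 4907 kJ
  ΔH_A = 5097 − 4907 = +190 kJ
Reaction B:
  Bonds broken (reactants):
    C-C: 2 × 339 = 678
    C-H: 8 × 408 = 3264
    C=C: 1 × 599 = 599
    Cl-Cl: 1 × 249 = 249
    Σ(broken) = 4790 kJ
  Bonds formed (products):
    C-C: 3 × 339 = 1017
    C-Cl: 2 × 320 = 640
    C-H: 8 × 408 = 3264
    Σ(formed) = 4921 kJ
  ΔH_B = 4790 − 4921 = −131 kJ
ΔH_A − ΔH_B = +321 kJ, so reaction B has the more negative ΔH; |ΔH_A − ΔH_B| = 321 kJ.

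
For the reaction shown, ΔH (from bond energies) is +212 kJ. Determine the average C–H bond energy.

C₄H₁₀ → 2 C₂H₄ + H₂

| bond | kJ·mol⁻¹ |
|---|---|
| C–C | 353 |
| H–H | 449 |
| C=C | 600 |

Let D be the C–H bond energy.
Σ(broken) = 3×353 + 10×D = 1059 + 10D
Σ(formed) = 8×D + 2×600 + 1×449 = 1649 + 8D
ΔH = Σ(broken) − Σ(formed) = (1059 + 10D) − (1649 + 8D) = −590 + 2D
Setting this equal to +212 kJ gives 2D = 802, so D = 401 kJ/mol.

D(C–H) ≈ 401 kJ/mol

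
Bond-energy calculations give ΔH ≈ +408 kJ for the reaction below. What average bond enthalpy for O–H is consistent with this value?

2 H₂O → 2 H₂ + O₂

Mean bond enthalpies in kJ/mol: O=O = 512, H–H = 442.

Let D be the O–H bond energy.
Σ(broken) = 4×D = 4D
Σ(formed) = 2×442 + 1×512 = 1396
ΔH = Σ(broken) − Σ(formed) = (4D) − (1396) = −1396 + 4D
Setting this equal to +408 kJ gives 4D = 1804, so D = 451 kJ/mol.

D(O–H) ≈ 451 kJ/mol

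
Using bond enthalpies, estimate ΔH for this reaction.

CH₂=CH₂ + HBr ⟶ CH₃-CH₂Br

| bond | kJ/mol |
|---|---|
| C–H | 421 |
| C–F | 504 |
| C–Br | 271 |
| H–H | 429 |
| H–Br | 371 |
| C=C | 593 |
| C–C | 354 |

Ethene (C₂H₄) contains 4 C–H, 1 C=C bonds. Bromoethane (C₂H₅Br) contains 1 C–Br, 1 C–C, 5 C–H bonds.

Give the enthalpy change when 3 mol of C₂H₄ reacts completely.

Bonds broken (reactants):
  C–H: 4 × 421 = 1684
  C=C: 1 × 593 = 593
  H–Br: 1 × 371 = 371
  Σ(broken) = 2648 kJ
Bonds formed (products):
  C–Br: 1 × 271 = 271
  C–C: 1 × 354 = 354
  C–H: 5 × 421 = 2105
  Σ(formed) = 2730 kJ
ΔH = Σ(broken) − Σ(formed) = 2648 − 2730 = −82 kJ
For 3× the reaction as written: 3 × (−82) = −246 kJ

ΔH = −246 kJ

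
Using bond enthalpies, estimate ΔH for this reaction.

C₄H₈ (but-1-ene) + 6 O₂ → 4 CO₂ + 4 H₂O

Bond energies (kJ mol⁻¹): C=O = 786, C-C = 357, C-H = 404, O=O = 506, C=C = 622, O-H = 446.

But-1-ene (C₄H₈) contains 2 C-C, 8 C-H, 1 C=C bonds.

ΔH ≈ −2252 kJ

Bonds broken (reactants):
  C-C: 2 × 357 = 714
  C-H: 8 × 404 = 3232
  C=C: 1 × 622 = 622
  O=O: 6 × 506 = 3036
  Σ(broken) = 7604 kJ
Bonds formed (products):
  C=O: 8 × 786 = 6288
  O-H: 8 × 446 = 3568
  Σ(formed) = 9856 kJ
ΔH = Σ(broken) − Σ(formed) = 7604 − 9856 = −2252 kJ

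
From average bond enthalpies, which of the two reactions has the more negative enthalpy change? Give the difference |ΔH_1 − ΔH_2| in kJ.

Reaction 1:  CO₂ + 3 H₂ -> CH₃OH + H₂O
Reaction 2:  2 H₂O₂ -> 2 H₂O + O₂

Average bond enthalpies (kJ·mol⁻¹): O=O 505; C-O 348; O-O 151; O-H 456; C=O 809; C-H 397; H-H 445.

Reaction 1:
  Bonds broken (reactants):
    C=O: 2 × 809 = 1618
    H-H: 3 × 445 = 1335
    Σ(broken) = 2953 kJ
  Bonds formed (products):
    C-H: 3 × 397 = 1191
    C-O: 1 × 348 = 348
    O-H: 3 × 456 = 1368
    Σ(formed) = 2907 kJ
  ΔH_1 = 2953 − 2907 = +46 kJ
Reaction 2:
  Bonds broken (reactants):
    O-H: 4 × 456 = 1824
    O-O: 2 × 151 = 302
    Σ(broken) = 2126 kJ
  Bonds formed (products):
    O-H: 4 × 456 = 1824
    O=O: 1 × 505 = 505
    Σ(formed) = 2329 kJ
  ΔH_2 = 2126 − 2329 = −203 kJ
ΔH_1 − ΔH_2 = +249 kJ, so reaction 2 has the more negative ΔH; |ΔH_1 − ΔH_2| = 249 kJ.

Reaction 2, by 249 kJ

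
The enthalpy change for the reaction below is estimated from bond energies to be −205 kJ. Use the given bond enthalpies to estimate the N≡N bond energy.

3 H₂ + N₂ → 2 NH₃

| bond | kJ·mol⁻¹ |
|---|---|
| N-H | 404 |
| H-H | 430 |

D(N≡N) ≈ 929 kJ/mol

Let D be the N≡N bond energy.
Σ(broken) = 3×430 + 1×D = 1290 + D
Σ(formed) = 6×404 = 2424
ΔH = Σ(broken) − Σ(formed) = (1290 + D) − (2424) = −1134 + D
Setting this equal to −205 kJ gives D = 929 kJ/mol.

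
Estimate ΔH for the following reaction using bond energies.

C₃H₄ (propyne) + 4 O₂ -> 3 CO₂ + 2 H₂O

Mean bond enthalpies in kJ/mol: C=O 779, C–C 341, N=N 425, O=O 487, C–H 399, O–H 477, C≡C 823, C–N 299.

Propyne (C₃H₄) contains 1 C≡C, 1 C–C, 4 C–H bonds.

ΔH ≈ −1874 kJ

Bonds broken (reactants):
  C≡C: 1 × 823 = 823
  C–C: 1 × 341 = 341
  C–H: 4 × 399 = 1596
  O=O: 4 × 487 = 1948
  Σ(broken) = 4708 kJ
Bonds formed (products):
  C=O: 6 × 779 = 4674
  O–H: 4 × 477 = 1908
  Σ(formed) = 6582 kJ
ΔH = Σ(broken) − Σ(formed) = 4708 − 6582 = −1874 kJ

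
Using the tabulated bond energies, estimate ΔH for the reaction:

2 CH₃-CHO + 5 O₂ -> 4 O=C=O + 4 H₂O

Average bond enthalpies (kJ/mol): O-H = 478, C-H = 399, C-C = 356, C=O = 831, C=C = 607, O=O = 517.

Bonds broken (reactants):
  C-C: 2 × 356 = 712
  C-H: 8 × 399 = 3192
  C=O: 2 × 831 = 1662
  O=O: 5 × 517 = 2585
  Σ(broken) = 8151 kJ
Bonds formed (products):
  C=O: 8 × 831 = 6648
  O-H: 8 × 478 = 3824
  Σ(formed) = 10472 kJ
ΔH = Σ(broken) − Σ(formed) = 8151 − 10472 = −2321 kJ

ΔH ≈ −2321 kJ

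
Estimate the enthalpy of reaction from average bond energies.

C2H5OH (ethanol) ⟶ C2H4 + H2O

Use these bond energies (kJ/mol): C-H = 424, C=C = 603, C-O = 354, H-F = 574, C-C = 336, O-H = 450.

Bonds broken (reactants):
  C-C: 1 × 336 = 336
  C-H: 5 × 424 = 2120
  C-O: 1 × 354 = 354
  O-H: 1 × 450 = 450
  Σ(broken) = 3260 kJ
Bonds formed (products):
  C-H: 4 × 424 = 1696
  C=C: 1 × 603 = 603
  O-H: 2 × 450 = 900
  Σ(formed) = 3199 kJ
ΔH = Σ(broken) − Σ(formed) = 3260 − 3199 = +61 kJ

ΔH ≈ +61 kJ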